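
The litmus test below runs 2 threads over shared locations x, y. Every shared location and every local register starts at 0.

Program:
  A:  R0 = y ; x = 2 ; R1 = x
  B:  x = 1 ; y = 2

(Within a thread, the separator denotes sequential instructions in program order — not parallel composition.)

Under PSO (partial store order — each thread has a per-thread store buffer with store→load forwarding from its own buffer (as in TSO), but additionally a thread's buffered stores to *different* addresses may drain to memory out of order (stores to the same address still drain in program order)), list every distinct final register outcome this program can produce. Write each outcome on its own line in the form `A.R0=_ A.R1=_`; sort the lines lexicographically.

A.R0=0 A.R1=1
A.R0=0 A.R1=2
A.R0=2 A.R1=1
A.R0=2 A.R1=2

outcome vector order: (A.R0,A.R1)
|PSO outcomes| = 4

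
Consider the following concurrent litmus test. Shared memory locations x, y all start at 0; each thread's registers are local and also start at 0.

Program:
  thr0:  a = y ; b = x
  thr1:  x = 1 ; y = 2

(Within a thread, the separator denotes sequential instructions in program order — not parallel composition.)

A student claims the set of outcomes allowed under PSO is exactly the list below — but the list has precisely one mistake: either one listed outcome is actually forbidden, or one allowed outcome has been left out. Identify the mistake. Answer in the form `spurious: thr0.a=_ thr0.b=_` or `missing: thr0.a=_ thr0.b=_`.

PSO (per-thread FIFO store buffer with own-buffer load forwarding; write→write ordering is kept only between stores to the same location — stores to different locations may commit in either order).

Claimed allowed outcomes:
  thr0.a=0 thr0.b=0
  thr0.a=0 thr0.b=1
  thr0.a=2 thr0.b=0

missing: thr0.a=2 thr0.b=1

outcome vector order: (thr0.a,thr0.b)
[PSO] allowed = {<0 0>, <0 1>, <2 0>, <2 1>}
PSO∖claimed = {<2 1>}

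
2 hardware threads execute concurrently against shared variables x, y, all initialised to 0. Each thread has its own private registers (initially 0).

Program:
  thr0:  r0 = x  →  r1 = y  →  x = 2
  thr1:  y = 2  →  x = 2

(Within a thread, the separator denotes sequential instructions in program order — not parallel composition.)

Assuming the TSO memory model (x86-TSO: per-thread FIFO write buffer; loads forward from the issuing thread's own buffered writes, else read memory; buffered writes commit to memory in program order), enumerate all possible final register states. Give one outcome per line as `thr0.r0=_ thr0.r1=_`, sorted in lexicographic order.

outcome vector order: (thr0.r0,thr0.r1)
|TSO outcomes| = 3

thr0.r0=0 thr0.r1=0
thr0.r0=0 thr0.r1=2
thr0.r0=2 thr0.r1=2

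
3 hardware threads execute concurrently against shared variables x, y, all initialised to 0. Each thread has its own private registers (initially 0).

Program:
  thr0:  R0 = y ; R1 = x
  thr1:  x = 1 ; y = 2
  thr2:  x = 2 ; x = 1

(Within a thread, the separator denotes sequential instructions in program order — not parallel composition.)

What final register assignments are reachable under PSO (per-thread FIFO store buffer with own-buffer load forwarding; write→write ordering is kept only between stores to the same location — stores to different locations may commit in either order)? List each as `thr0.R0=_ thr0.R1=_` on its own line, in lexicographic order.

outcome vector order: (thr0.R0,thr0.R1)
|PSO outcomes| = 6

thr0.R0=0 thr0.R1=0
thr0.R0=0 thr0.R1=1
thr0.R0=0 thr0.R1=2
thr0.R0=2 thr0.R1=0
thr0.R0=2 thr0.R1=1
thr0.R0=2 thr0.R1=2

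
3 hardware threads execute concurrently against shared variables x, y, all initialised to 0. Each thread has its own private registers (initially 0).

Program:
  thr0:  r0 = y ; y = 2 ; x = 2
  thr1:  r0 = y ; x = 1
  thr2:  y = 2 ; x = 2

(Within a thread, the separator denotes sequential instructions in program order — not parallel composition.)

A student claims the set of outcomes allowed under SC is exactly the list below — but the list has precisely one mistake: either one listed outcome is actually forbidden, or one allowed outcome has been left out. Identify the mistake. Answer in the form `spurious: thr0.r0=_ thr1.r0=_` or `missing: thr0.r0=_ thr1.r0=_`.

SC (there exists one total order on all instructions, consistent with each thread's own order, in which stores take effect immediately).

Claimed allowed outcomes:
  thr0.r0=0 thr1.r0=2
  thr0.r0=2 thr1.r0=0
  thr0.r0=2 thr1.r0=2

missing: thr0.r0=0 thr1.r0=0

outcome vector order: (thr0.r0,thr1.r0)
[SC] allowed = {(0,0) (0,2) (2,0) (2,2)}
SC∖claimed = {(0,0)}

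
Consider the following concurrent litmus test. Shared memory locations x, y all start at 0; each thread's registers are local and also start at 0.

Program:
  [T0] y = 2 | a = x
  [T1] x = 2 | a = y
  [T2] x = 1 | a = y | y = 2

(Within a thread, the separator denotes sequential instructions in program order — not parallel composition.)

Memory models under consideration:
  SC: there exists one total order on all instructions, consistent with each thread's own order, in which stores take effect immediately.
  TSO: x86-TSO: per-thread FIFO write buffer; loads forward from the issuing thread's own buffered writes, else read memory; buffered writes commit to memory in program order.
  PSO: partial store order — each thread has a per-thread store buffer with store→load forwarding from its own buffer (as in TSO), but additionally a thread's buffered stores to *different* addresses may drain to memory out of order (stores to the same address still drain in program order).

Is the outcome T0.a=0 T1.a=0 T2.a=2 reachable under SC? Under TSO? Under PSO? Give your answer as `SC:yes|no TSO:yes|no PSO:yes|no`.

SC:no TSO:yes PSO:yes

outcome vector order: (T0.a,T1.a,T2.a)
[SC] allowed = {<0 2 2>, <1 0 0>, <1 0 2>, <1 2 0>, <1 2 2>, <2 0 0>, <2 0 2>, <2 2 0>, <2 2 2>}
[TSO] allowed = {<0 0 0>, <0 0 2>, <0 2 0>, <0 2 2>, <1 0 0>, <1 0 2>, <1 2 0>, <1 2 2>, <2 0 0>, <2 0 2>, <2 2 0>, <2 2 2>}
[PSO] allowed = {<0 0 0>, <0 0 2>, <0 2 0>, <0 2 2>, <1 0 0>, <1 0 2>, <1 2 0>, <1 2 2>, <2 0 0>, <2 0 2>, <2 2 0>, <2 2 2>}
target <0 0 2> ∈ {TSO,PSO}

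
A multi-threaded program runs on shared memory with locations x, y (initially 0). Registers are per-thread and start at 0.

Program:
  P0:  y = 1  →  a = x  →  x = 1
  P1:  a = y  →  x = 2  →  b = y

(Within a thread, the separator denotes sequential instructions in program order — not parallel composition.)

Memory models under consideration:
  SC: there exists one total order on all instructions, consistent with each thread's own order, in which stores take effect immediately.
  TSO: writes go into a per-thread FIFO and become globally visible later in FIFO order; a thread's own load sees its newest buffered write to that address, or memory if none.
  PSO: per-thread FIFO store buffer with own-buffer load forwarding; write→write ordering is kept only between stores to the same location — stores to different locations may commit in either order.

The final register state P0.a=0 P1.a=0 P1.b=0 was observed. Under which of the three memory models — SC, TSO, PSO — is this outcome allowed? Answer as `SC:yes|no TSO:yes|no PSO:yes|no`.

outcome vector order: (P0.a,P1.a,P1.b)
SC: 5 outcomes — {<0 0 1>; <0 1 1>; <2 0 0>; <2 0 1>; <2 1 1>}
TSO: 6 outcomes — {<0 0 0>; <0 0 1>; <0 1 1>; <2 0 0>; <2 0 1>; <2 1 1>}
PSO: 6 outcomes — {<0 0 0>; <0 0 1>; <0 1 1>; <2 0 0>; <2 0 1>; <2 1 1>}
target <0 0 0> ∈ {TSO,PSO}

SC:no TSO:yes PSO:yes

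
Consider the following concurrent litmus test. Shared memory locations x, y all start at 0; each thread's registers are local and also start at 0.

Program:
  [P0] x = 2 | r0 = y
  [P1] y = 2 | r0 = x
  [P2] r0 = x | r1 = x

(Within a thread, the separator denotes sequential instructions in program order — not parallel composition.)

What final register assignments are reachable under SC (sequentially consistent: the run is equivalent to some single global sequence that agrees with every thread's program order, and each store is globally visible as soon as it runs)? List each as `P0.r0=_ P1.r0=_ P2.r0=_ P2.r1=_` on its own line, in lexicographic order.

P0.r0=0 P1.r0=2 P2.r0=0 P2.r1=0
P0.r0=0 P1.r0=2 P2.r0=0 P2.r1=2
P0.r0=0 P1.r0=2 P2.r0=2 P2.r1=2
P0.r0=2 P1.r0=0 P2.r0=0 P2.r1=0
P0.r0=2 P1.r0=0 P2.r0=0 P2.r1=2
P0.r0=2 P1.r0=0 P2.r0=2 P2.r1=2
P0.r0=2 P1.r0=2 P2.r0=0 P2.r1=0
P0.r0=2 P1.r0=2 P2.r0=0 P2.r1=2
P0.r0=2 P1.r0=2 P2.r0=2 P2.r1=2

outcome vector order: (P0.r0,P1.r0,P2.r0,P2.r1)
|SC outcomes| = 9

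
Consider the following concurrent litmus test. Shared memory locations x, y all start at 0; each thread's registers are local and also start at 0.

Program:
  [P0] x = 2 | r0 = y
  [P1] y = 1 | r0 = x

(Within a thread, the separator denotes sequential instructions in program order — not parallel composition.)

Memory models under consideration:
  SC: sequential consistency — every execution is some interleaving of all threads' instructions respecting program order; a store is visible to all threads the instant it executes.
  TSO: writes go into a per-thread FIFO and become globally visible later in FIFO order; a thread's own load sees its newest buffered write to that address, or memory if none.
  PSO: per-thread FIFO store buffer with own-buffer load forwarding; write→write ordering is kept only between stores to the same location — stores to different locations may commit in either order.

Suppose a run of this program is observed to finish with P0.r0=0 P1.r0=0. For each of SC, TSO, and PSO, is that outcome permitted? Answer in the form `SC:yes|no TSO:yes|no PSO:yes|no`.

outcome vector order: (P0.r0,P1.r0)
under SC → 02 10 12
under TSO → 00 02 10 12
under PSO → 00 02 10 12
target 00 ∈ {TSO,PSO}

SC:no TSO:yes PSO:yes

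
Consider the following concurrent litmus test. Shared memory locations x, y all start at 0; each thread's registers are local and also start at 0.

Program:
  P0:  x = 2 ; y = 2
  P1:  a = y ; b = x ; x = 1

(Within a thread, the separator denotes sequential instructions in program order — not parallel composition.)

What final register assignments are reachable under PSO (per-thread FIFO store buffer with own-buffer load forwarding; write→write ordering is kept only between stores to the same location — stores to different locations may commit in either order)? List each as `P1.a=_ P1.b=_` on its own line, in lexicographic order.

P1.a=0 P1.b=0
P1.a=0 P1.b=2
P1.a=2 P1.b=0
P1.a=2 P1.b=2

outcome vector order: (P1.a,P1.b)
|PSO outcomes| = 4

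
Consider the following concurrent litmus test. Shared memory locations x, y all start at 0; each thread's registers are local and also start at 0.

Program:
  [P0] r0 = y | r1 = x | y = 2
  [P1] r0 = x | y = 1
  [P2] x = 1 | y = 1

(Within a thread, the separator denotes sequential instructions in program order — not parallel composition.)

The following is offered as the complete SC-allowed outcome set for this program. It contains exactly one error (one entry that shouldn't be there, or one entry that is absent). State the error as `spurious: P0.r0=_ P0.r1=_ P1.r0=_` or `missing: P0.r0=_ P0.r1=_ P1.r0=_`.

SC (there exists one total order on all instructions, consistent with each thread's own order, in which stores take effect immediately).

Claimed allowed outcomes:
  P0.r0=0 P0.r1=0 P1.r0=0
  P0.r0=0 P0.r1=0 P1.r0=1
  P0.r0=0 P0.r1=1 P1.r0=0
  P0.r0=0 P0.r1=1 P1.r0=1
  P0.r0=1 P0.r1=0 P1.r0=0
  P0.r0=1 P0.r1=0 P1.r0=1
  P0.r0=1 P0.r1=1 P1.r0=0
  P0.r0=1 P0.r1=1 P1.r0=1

spurious: P0.r0=1 P0.r1=0 P1.r0=1

outcome vector order: (P0.r0,P0.r1,P1.r0)
SC (7): 0/0/0, 0/0/1, 0/1/0, 0/1/1, 1/0/0, 1/1/0, 1/1/1
claimed∖SC = {1/0/1}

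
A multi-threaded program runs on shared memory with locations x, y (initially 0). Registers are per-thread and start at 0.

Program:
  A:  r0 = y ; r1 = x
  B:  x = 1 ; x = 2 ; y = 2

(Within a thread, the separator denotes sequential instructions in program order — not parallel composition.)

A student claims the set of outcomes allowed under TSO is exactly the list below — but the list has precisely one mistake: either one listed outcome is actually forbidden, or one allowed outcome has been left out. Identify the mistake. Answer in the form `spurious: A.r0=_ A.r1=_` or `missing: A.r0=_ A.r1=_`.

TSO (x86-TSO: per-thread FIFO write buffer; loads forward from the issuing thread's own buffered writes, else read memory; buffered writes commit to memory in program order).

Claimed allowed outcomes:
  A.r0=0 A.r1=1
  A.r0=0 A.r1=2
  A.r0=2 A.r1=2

missing: A.r0=0 A.r1=0

outcome vector order: (A.r0,A.r1)
under TSO → (0,0), (0,1), (0,2), (2,2)
TSO∖claimed = {(0,0)}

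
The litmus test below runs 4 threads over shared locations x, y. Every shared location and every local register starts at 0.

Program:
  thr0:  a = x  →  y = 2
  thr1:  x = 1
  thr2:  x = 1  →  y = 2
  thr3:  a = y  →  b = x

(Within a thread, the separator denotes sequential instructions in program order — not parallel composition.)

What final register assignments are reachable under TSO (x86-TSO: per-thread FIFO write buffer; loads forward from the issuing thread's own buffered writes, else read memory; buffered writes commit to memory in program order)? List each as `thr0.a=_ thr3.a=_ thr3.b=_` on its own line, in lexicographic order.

outcome vector order: (thr0.a,thr3.a,thr3.b)
|TSO outcomes| = 7

thr0.a=0 thr3.a=0 thr3.b=0
thr0.a=0 thr3.a=0 thr3.b=1
thr0.a=0 thr3.a=2 thr3.b=0
thr0.a=0 thr3.a=2 thr3.b=1
thr0.a=1 thr3.a=0 thr3.b=0
thr0.a=1 thr3.a=0 thr3.b=1
thr0.a=1 thr3.a=2 thr3.b=1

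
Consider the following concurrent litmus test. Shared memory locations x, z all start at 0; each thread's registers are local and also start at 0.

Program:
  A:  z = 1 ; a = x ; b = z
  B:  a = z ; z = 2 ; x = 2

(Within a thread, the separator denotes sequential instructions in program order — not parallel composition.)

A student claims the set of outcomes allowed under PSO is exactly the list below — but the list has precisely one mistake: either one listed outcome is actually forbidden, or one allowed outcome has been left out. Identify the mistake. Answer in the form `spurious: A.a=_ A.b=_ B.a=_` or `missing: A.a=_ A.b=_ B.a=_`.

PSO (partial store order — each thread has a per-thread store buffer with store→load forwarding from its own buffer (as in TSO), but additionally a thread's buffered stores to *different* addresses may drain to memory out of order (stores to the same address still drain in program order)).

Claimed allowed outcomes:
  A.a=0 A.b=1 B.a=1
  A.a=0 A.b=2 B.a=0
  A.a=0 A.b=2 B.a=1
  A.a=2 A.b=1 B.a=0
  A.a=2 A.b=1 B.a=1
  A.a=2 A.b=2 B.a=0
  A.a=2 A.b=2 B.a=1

missing: A.a=0 A.b=1 B.a=0

outcome vector order: (A.a,A.b,B.a)
[PSO] allowed = {(0,1,0); (0,1,1); (0,2,0); (0,2,1); (2,1,0); (2,1,1); (2,2,0); (2,2,1)}
PSO∖claimed = {(0,1,0)}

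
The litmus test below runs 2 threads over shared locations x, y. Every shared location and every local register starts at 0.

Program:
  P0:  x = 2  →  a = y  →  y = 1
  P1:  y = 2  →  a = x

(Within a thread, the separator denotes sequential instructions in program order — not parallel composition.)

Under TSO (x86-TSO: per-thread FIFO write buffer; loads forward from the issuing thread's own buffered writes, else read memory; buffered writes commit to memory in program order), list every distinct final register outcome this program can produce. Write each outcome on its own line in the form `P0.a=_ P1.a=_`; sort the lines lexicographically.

outcome vector order: (P0.a,P1.a)
|TSO outcomes| = 4

P0.a=0 P1.a=0
P0.a=0 P1.a=2
P0.a=2 P1.a=0
P0.a=2 P1.a=2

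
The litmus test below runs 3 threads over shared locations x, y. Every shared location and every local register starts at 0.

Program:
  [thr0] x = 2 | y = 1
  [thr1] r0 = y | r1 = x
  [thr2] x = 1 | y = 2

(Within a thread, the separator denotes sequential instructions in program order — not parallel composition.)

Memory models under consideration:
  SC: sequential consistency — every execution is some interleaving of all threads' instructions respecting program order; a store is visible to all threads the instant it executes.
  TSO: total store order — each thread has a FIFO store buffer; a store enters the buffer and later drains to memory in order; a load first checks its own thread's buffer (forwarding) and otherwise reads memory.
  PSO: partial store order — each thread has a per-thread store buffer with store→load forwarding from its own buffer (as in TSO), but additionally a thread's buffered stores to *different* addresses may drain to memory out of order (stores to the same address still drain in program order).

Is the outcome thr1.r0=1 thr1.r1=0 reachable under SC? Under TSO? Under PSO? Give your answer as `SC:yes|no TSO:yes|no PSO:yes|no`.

SC:no TSO:no PSO:yes

outcome vector order: (thr1.r0,thr1.r1)
under SC → <0 0> <0 1> <0 2> <1 1> <1 2> <2 1> <2 2>
under TSO → <0 0> <0 1> <0 2> <1 1> <1 2> <2 1> <2 2>
under PSO → <0 0> <0 1> <0 2> <1 0> <1 1> <1 2> <2 0> <2 1> <2 2>
target <1 0> ∈ {PSO}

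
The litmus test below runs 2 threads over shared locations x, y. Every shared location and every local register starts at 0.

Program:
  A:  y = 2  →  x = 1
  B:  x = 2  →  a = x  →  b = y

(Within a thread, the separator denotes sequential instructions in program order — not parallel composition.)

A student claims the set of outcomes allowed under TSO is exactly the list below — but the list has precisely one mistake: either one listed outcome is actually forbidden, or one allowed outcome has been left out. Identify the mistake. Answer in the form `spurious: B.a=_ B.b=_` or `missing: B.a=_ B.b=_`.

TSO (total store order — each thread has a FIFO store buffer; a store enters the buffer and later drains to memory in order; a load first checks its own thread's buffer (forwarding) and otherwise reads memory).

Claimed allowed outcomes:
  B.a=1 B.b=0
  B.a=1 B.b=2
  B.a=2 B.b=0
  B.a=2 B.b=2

spurious: B.a=1 B.b=0

outcome vector order: (B.a,B.b)
TSO: 3 outcomes — {<1 2> <2 0> <2 2>}
claimed∖TSO = {<1 0>}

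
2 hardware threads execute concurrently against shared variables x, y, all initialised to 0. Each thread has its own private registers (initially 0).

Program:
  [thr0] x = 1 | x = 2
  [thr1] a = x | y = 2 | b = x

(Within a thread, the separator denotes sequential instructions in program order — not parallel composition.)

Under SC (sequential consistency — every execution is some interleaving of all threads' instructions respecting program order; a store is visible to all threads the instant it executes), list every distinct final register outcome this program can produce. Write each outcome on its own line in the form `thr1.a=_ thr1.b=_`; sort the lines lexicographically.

outcome vector order: (thr1.a,thr1.b)
|SC outcomes| = 6

thr1.a=0 thr1.b=0
thr1.a=0 thr1.b=1
thr1.a=0 thr1.b=2
thr1.a=1 thr1.b=1
thr1.a=1 thr1.b=2
thr1.a=2 thr1.b=2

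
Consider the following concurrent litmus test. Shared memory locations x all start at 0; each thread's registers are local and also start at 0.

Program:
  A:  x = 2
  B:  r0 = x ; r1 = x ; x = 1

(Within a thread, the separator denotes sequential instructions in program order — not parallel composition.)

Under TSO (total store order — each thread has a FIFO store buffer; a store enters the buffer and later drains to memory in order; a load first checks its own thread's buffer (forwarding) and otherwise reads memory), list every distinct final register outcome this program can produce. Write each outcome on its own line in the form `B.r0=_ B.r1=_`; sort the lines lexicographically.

B.r0=0 B.r1=0
B.r0=0 B.r1=2
B.r0=2 B.r1=2

outcome vector order: (B.r0,B.r1)
|TSO outcomes| = 3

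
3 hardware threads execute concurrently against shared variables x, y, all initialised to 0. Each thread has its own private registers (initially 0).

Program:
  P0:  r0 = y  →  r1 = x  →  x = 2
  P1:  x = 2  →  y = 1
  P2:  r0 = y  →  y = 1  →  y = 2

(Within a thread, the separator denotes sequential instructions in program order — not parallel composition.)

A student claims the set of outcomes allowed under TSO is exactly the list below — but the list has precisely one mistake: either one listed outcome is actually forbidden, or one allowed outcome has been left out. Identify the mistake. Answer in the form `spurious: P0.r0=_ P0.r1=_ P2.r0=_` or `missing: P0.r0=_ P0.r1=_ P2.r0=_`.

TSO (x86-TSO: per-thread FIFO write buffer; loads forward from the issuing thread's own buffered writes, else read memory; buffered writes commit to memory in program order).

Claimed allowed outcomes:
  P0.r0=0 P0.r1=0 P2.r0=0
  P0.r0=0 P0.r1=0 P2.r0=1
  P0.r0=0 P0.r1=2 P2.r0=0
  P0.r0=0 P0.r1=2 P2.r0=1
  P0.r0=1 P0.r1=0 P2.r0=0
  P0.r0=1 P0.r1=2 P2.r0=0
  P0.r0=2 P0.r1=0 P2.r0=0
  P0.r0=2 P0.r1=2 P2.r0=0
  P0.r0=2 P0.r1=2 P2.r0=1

missing: P0.r0=1 P0.r1=2 P2.r0=1

outcome vector order: (P0.r0,P0.r1,P2.r0)
under TSO → 000; 001; 020; 021; 100; 120; 121; 200; 220; 221
TSO∖claimed = {121}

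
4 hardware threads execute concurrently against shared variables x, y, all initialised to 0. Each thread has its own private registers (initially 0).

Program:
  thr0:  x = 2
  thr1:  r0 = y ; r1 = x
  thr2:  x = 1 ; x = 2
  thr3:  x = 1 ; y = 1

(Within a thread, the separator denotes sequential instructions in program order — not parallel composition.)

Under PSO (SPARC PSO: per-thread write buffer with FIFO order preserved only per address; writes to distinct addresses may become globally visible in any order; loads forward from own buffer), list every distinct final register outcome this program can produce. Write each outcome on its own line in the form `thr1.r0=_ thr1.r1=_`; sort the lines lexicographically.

outcome vector order: (thr1.r0,thr1.r1)
|PSO outcomes| = 6

thr1.r0=0 thr1.r1=0
thr1.r0=0 thr1.r1=1
thr1.r0=0 thr1.r1=2
thr1.r0=1 thr1.r1=0
thr1.r0=1 thr1.r1=1
thr1.r0=1 thr1.r1=2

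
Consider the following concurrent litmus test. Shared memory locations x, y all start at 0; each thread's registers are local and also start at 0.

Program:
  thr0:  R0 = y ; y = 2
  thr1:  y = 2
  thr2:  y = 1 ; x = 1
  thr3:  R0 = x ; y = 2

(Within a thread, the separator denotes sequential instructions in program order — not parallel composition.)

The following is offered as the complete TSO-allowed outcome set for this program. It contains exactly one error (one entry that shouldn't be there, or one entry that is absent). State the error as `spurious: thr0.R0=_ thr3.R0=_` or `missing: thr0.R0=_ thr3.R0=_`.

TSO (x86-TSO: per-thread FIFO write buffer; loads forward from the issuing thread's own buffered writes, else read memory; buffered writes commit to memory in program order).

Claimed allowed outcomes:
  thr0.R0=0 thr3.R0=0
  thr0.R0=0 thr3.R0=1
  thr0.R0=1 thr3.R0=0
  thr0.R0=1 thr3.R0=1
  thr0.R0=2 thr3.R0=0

missing: thr0.R0=2 thr3.R0=1

outcome vector order: (thr0.R0,thr3.R0)
TSO (6): 00, 01, 10, 11, 20, 21
TSO∖claimed = {21}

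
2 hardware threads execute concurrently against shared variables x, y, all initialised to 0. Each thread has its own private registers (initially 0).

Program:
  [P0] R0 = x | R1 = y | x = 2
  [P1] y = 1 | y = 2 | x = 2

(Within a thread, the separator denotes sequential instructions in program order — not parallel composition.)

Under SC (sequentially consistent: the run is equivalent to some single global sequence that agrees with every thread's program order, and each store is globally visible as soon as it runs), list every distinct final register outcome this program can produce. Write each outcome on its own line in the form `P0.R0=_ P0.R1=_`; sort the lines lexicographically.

outcome vector order: (P0.R0,P0.R1)
|SC outcomes| = 4

P0.R0=0 P0.R1=0
P0.R0=0 P0.R1=1
P0.R0=0 P0.R1=2
P0.R0=2 P0.R1=2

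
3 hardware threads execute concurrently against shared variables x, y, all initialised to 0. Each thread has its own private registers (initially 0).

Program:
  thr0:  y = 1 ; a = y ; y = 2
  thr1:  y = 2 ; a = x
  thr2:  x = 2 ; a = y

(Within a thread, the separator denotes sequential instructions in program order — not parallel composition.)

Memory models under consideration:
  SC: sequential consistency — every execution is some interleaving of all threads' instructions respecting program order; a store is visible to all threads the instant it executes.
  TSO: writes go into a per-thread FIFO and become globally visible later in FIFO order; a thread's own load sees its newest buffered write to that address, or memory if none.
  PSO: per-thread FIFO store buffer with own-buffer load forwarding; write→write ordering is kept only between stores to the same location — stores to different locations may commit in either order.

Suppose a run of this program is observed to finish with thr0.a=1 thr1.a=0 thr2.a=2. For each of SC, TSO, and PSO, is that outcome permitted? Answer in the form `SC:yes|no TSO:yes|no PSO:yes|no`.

outcome vector order: (thr0.a,thr1.a,thr2.a)
SC (9): (1,0,1); (1,0,2); (1,2,0); (1,2,1); (1,2,2); (2,0,2); (2,2,0); (2,2,1); (2,2,2)
TSO (12): (1,0,0); (1,0,1); (1,0,2); (1,2,0); (1,2,1); (1,2,2); (2,0,0); (2,0,1); (2,0,2); (2,2,0); (2,2,1); (2,2,2)
PSO (12): (1,0,0); (1,0,1); (1,0,2); (1,2,0); (1,2,1); (1,2,2); (2,0,0); (2,0,1); (2,0,2); (2,2,0); (2,2,1); (2,2,2)
target (1,0,2) ∈ {SC,TSO,PSO}

SC:yes TSO:yes PSO:yes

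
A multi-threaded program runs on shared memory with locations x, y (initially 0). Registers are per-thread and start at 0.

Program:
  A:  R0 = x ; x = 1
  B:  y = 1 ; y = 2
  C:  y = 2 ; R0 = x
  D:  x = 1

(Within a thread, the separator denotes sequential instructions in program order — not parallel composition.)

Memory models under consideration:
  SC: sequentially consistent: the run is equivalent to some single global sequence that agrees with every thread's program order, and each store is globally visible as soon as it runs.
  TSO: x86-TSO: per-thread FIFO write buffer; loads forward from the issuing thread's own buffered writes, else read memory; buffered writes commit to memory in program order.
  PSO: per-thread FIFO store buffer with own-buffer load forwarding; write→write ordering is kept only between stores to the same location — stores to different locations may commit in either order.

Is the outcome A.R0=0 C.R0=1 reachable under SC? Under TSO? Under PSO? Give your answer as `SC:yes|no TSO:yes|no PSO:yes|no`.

outcome vector order: (A.R0,C.R0)
SC (4): (0,0) (0,1) (1,0) (1,1)
TSO (4): (0,0) (0,1) (1,0) (1,1)
PSO (4): (0,0) (0,1) (1,0) (1,1)
target (0,1) ∈ {SC,TSO,PSO}

SC:yes TSO:yes PSO:yes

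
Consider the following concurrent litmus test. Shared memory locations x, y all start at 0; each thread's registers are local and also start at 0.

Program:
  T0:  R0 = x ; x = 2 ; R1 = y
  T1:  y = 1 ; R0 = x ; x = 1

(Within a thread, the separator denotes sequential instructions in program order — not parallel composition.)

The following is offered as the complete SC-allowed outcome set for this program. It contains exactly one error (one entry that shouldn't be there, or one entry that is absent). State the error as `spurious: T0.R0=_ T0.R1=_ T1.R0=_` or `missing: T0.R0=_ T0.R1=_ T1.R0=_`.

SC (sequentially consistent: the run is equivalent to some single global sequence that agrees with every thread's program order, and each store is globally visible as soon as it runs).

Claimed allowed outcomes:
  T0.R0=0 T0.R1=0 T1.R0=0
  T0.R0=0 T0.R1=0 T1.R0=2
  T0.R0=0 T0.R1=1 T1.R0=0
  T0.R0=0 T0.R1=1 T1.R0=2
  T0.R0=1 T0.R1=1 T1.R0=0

outcome vector order: (T0.R0,T0.R1,T1.R0)
SC (4): <0 0 2>, <0 1 0>, <0 1 2>, <1 1 0>
claimed∖SC = {<0 0 0>}

spurious: T0.R0=0 T0.R1=0 T1.R0=0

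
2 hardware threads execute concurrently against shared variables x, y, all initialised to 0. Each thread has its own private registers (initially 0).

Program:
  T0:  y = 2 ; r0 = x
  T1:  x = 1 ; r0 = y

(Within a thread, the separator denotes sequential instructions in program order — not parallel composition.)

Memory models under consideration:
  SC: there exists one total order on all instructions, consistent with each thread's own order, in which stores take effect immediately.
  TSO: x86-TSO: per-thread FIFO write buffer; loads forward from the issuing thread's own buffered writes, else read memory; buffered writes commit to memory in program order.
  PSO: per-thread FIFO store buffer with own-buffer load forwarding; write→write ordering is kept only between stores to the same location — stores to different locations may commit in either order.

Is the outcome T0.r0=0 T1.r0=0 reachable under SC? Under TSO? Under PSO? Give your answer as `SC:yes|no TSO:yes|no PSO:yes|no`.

outcome vector order: (T0.r0,T1.r0)
[SC] allowed = {02 10 12}
[TSO] allowed = {00 02 10 12}
[PSO] allowed = {00 02 10 12}
target 00 ∈ {TSO,PSO}

SC:no TSO:yes PSO:yes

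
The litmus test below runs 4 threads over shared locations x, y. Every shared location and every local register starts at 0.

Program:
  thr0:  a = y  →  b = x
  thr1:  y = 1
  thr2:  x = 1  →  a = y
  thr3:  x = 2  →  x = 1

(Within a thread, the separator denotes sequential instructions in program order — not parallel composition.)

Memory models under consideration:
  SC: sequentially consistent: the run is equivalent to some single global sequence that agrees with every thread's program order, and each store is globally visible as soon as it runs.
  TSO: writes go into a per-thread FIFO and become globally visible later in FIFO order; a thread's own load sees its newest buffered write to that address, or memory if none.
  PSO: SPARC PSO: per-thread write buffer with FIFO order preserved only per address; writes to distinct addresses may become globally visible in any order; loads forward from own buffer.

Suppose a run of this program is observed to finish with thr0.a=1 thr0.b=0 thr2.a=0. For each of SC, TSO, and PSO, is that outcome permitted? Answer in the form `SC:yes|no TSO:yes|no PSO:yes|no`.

SC:no TSO:yes PSO:yes

outcome vector order: (thr0.a,thr0.b,thr2.a)
SC (11): (0,0,0), (0,0,1), (0,1,0), (0,1,1), (0,2,0), (0,2,1), (1,0,1), (1,1,0), (1,1,1), (1,2,0), (1,2,1)
TSO (12): (0,0,0), (0,0,1), (0,1,0), (0,1,1), (0,2,0), (0,2,1), (1,0,0), (1,0,1), (1,1,0), (1,1,1), (1,2,0), (1,2,1)
PSO (12): (0,0,0), (0,0,1), (0,1,0), (0,1,1), (0,2,0), (0,2,1), (1,0,0), (1,0,1), (1,1,0), (1,1,1), (1,2,0), (1,2,1)
target (1,0,0) ∈ {TSO,PSO}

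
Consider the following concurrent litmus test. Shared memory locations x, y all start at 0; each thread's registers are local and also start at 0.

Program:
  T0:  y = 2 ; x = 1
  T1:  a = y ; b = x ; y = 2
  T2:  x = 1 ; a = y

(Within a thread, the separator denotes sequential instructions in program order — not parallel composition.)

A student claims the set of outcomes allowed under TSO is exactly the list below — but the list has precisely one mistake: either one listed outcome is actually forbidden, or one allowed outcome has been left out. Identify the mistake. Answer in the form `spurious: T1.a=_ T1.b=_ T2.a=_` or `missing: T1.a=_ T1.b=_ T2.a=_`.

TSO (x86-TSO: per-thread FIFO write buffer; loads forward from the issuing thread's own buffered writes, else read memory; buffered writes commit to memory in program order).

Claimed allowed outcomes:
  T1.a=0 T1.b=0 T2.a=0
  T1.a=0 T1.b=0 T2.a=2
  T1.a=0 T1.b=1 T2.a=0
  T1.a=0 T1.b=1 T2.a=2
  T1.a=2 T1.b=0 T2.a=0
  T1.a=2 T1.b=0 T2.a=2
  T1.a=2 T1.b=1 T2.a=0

outcome vector order: (T1.a,T1.b,T2.a)
[TSO] allowed = {(0,0,0), (0,0,2), (0,1,0), (0,1,2), (2,0,0), (2,0,2), (2,1,0), (2,1,2)}
TSO∖claimed = {(2,1,2)}

missing: T1.a=2 T1.b=1 T2.a=2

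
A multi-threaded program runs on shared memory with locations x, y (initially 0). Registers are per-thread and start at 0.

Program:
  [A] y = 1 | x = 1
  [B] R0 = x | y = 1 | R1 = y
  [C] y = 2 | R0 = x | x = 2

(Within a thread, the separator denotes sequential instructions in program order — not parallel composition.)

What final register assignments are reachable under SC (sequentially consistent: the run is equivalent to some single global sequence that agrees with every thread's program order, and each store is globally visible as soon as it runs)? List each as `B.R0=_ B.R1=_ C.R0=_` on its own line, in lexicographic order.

B.R0=0 B.R1=1 C.R0=0
B.R0=0 B.R1=1 C.R0=1
B.R0=0 B.R1=2 C.R0=0
B.R0=0 B.R1=2 C.R0=1
B.R0=1 B.R1=1 C.R0=0
B.R0=1 B.R1=1 C.R0=1
B.R0=1 B.R1=2 C.R0=1
B.R0=2 B.R1=1 C.R0=0
B.R0=2 B.R1=1 C.R0=1

outcome vector order: (B.R0,B.R1,C.R0)
|SC outcomes| = 9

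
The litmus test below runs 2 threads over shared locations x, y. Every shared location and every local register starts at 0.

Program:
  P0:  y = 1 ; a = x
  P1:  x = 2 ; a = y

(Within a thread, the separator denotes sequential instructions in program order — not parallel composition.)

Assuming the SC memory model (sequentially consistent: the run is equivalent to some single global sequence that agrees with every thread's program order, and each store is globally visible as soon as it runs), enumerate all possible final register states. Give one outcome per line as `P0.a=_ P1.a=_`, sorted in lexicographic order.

P0.a=0 P1.a=1
P0.a=2 P1.a=0
P0.a=2 P1.a=1

outcome vector order: (P0.a,P1.a)
|SC outcomes| = 3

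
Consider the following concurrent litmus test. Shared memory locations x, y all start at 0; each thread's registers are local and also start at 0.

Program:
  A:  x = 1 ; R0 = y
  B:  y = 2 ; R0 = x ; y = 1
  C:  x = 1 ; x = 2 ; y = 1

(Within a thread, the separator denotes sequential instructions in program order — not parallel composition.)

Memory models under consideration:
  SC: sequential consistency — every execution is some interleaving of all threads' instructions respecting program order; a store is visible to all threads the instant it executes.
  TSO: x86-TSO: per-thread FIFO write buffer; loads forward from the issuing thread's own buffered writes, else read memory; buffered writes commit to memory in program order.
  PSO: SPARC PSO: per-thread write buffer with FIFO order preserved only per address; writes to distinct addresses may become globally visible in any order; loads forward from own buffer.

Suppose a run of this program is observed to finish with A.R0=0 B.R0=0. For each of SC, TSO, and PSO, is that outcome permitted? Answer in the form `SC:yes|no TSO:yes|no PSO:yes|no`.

SC:no TSO:yes PSO:yes

outcome vector order: (A.R0,B.R0)
SC (8): 0/1, 0/2, 1/0, 1/1, 1/2, 2/0, 2/1, 2/2
TSO (9): 0/0, 0/1, 0/2, 1/0, 1/1, 1/2, 2/0, 2/1, 2/2
PSO (9): 0/0, 0/1, 0/2, 1/0, 1/1, 1/2, 2/0, 2/1, 2/2
target 0/0 ∈ {TSO,PSO}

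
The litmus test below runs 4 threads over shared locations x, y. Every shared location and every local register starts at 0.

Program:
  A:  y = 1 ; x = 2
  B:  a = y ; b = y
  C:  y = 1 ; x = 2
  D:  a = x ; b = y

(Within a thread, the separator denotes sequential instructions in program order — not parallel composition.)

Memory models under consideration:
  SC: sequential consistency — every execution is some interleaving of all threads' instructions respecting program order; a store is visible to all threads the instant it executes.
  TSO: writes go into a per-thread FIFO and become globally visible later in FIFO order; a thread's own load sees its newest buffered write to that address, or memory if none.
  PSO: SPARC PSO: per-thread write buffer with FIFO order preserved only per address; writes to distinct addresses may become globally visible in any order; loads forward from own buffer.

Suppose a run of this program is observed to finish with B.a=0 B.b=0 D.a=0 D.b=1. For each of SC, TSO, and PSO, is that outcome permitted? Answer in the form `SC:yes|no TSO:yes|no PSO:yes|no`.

SC:yes TSO:yes PSO:yes

outcome vector order: (B.a,B.b,D.a,D.b)
SC: 9 outcomes — {(0,0,0,0); (0,0,0,1); (0,0,2,1); (0,1,0,0); (0,1,0,1); (0,1,2,1); (1,1,0,0); (1,1,0,1); (1,1,2,1)}
TSO: 9 outcomes — {(0,0,0,0); (0,0,0,1); (0,0,2,1); (0,1,0,0); (0,1,0,1); (0,1,2,1); (1,1,0,0); (1,1,0,1); (1,1,2,1)}
PSO: 12 outcomes — {(0,0,0,0); (0,0,0,1); (0,0,2,0); (0,0,2,1); (0,1,0,0); (0,1,0,1); (0,1,2,0); (0,1,2,1); (1,1,0,0); (1,1,0,1); (1,1,2,0); (1,1,2,1)}
target (0,0,0,1) ∈ {SC,TSO,PSO}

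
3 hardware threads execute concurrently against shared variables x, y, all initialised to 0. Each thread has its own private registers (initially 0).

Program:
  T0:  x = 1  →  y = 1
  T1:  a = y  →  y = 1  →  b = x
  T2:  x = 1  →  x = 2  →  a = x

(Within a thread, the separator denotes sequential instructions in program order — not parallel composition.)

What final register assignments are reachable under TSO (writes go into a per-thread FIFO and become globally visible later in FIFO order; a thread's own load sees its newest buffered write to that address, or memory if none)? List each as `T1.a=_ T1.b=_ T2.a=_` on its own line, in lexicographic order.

T1.a=0 T1.b=0 T2.a=1
T1.a=0 T1.b=0 T2.a=2
T1.a=0 T1.b=1 T2.a=1
T1.a=0 T1.b=1 T2.a=2
T1.a=0 T1.b=2 T2.a=1
T1.a=0 T1.b=2 T2.a=2
T1.a=1 T1.b=1 T2.a=1
T1.a=1 T1.b=1 T2.a=2
T1.a=1 T1.b=2 T2.a=2

outcome vector order: (T1.a,T1.b,T2.a)
|TSO outcomes| = 9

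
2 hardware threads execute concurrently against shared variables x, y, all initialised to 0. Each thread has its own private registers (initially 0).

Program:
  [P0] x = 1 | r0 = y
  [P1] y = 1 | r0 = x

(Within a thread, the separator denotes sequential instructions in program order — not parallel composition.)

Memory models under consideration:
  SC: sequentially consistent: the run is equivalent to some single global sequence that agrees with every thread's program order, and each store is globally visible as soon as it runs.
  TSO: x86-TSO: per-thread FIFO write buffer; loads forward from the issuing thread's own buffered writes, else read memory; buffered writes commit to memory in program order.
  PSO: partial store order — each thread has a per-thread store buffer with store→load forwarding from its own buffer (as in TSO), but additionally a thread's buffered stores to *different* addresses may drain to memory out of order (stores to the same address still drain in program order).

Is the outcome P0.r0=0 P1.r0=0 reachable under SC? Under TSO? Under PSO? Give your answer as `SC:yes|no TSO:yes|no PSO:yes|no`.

outcome vector order: (P0.r0,P1.r0)
SC (3): <0 1> <1 0> <1 1>
TSO (4): <0 0> <0 1> <1 0> <1 1>
PSO (4): <0 0> <0 1> <1 0> <1 1>
target <0 0> ∈ {TSO,PSO}

SC:no TSO:yes PSO:yes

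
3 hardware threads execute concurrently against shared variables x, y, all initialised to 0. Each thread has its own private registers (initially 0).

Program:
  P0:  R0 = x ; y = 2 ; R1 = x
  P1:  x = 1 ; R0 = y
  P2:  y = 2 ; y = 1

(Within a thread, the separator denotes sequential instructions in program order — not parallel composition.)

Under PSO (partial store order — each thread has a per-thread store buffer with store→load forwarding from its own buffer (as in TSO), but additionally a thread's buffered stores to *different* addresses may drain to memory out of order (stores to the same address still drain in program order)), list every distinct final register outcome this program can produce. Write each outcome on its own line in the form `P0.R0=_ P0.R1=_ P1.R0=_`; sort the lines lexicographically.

outcome vector order: (P0.R0,P0.R1,P1.R0)
|PSO outcomes| = 9

P0.R0=0 P0.R1=0 P1.R0=0
P0.R0=0 P0.R1=0 P1.R0=1
P0.R0=0 P0.R1=0 P1.R0=2
P0.R0=0 P0.R1=1 P1.R0=0
P0.R0=0 P0.R1=1 P1.R0=1
P0.R0=0 P0.R1=1 P1.R0=2
P0.R0=1 P0.R1=1 P1.R0=0
P0.R0=1 P0.R1=1 P1.R0=1
P0.R0=1 P0.R1=1 P1.R0=2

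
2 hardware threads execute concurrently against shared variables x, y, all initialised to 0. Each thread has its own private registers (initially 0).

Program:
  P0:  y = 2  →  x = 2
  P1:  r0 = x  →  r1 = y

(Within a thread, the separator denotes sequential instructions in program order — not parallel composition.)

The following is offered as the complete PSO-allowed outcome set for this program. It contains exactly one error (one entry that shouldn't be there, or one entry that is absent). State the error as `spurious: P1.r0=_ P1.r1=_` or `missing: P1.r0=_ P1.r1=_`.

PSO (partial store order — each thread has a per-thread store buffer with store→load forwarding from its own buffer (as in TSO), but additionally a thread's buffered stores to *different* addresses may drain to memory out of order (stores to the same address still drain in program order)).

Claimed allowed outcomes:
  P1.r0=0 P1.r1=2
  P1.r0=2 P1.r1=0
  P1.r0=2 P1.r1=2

outcome vector order: (P1.r0,P1.r1)
[PSO] allowed = {0/0; 0/2; 2/0; 2/2}
PSO∖claimed = {0/0}

missing: P1.r0=0 P1.r1=0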